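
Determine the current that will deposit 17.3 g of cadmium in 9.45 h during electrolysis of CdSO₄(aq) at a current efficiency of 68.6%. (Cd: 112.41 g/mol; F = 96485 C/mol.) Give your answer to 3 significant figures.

n(Cd) = 17.3 / 112.41 = 0.1539 mol
Cd²⁺ + 2e⁻ → Cd, so n(e⁻) = 2 × 0.1539 = 0.3078 mol
Q = 0.3078 × 96485 / 0.686 = 43290 C
I = Q / t = 43290 / 34020 s = 1.27 A

1.27 A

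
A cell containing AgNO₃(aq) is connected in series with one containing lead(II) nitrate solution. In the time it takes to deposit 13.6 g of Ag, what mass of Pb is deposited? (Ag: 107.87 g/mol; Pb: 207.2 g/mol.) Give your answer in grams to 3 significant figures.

13.1 g

n(Ag) = 13.6 / 107.87 = 0.1261 mol
Ag⁺ + e⁻ → Ag, so n(e⁻) = 0.1261 mol
Same current for the same time ⇒ same n(e⁻) = 0.1261 mol in both cells.
Pb²⁺ + 2e⁻ → Pb, so n(Pb) = 0.1261 / 2 = 0.06305 mol
m(Pb) = 0.06305 × 207.2 = 13.1 g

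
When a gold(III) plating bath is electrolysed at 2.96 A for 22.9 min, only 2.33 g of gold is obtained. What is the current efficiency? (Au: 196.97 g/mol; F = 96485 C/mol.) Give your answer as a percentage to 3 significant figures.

84.2%

Q = 2.96 × 1374 = 4067 C
n(e⁻) = 4067 / 96485 = 0.04215 mol
Au³⁺ + 3e⁻ → Au, so theoretical n(Au) = 0.01405 mol → 2.767 g
Efficiency = 2.33 / 2.767 = 0.8421 = 84.2%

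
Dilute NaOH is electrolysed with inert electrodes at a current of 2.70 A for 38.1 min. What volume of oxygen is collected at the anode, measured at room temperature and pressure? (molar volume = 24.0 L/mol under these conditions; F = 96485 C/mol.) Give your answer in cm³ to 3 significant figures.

384 cm³

Q = It = 2.70 × 2286 = 6172 C
Moles of electrons = 6172 / 96485 = 0.06397 mol
2H₂O → O₂ + 4H⁺ + 4e⁻, so n(O₂) = 0.06397 / 4 = 0.01599 mol
V = 0.01599 × 24.0 = 0.3838 L
= 384 cm³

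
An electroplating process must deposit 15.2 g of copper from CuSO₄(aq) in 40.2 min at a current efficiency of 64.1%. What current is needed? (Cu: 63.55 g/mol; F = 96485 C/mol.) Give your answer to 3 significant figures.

29.9 A

n(Cu) = 15.2 / 63.55 = 0.2392 mol
Cu²⁺ + 2e⁻ → Cu, so n(e⁻) = 2 × 0.2392 = 0.4784 mol
Q = 0.4784 × 96485 / 0.641 = 72010 C
I = Q / t = 72010 / 2412 s = 29.9 A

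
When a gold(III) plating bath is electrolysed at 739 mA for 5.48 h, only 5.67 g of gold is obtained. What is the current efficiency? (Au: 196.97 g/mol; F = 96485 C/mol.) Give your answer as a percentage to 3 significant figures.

Q = 0.739 × 19728 = 14580 C
n(e⁻) = 14580 / 96485 = 0.1511 mol
Au³⁺ + 3e⁻ → Au, so theoretical n(Au) = 0.05037 mol → 9.921 g
Efficiency = 5.67 / 9.921 = 0.5715 = 57.2%

57.2%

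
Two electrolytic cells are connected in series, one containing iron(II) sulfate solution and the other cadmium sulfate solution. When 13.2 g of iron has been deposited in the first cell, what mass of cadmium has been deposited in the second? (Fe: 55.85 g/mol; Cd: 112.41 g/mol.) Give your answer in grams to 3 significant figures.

26.6 g

n(Fe) = 13.2 / 55.85 = 0.2363 mol
Fe²⁺ + 2e⁻ → Fe, so n(e⁻) = 2 × 0.2363 = 0.4726 mol
Same current for the same time ⇒ same n(e⁻) = 0.4726 mol in both cells.
Cd²⁺ + 2e⁻ → Cd, so n(Cd) = 0.4726 / 2 = 0.2363 mol
m(Cd) = 0.2363 × 112.41 = 26.6 g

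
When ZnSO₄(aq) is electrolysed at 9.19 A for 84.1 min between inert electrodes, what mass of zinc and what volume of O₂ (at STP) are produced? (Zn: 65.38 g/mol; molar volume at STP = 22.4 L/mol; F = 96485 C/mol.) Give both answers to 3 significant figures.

Q = 9.19 × 5046 = 46370 C; n(e⁻) = 46370 / 96485 = 0.4806 mol
Cathode: Zn²⁺ + 2e⁻ → Zn → n(Zn) = 0.4806/2 = 0.2403 mol → 15.7 g
Anode: 2H₂O → O₂ + 4H⁺ + 4e⁻ → n(O₂) = 0.4806/4 = 0.1202 mol → 2.69 L

15.7 g Zn; 2.69 L O₂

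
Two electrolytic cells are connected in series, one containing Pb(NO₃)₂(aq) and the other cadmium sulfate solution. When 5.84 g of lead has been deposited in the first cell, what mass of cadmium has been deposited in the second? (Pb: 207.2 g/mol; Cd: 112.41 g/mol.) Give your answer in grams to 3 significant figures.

n(Pb) = 5.84 / 207.2 = 0.02819 mol
Pb²⁺ + 2e⁻ → Pb, so n(e⁻) = 2 × 0.02819 = 0.05638 mol
Since the cells are in series, n(e⁻) in the Cd cell is also 0.05638 mol.
Cd²⁺ + 2e⁻ → Cd, so n(Cd) = 0.05638 / 2 = 0.02819 mol
m(Cd) = 0.02819 × 112.41 = 3.17 g

3.17 g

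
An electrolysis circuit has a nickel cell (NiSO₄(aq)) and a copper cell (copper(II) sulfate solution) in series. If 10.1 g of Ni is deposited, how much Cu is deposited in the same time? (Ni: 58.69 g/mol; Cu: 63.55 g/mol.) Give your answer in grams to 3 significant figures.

n(Ni) = 10.1 / 58.69 = 0.1721 mol
Ni²⁺ + 2e⁻ → Ni, so n(e⁻) = 2 × 0.1721 = 0.3442 mol
Same current for the same time ⇒ same n(e⁻) = 0.3442 mol in both cells.
Cu²⁺ + 2e⁻ → Cu, so n(Cu) = 0.3442 / 2 = 0.1721 mol
m(Cu) = 0.1721 × 63.55 = 10.9 g

10.9 g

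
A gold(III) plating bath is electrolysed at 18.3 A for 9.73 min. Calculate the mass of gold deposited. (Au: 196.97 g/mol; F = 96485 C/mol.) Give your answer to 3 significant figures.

7.27 g

Q = It = 18.3 × 583.8 = 10680 C
n(e⁻) = Q/F = 10680/96485 = 0.1107 mol
Au³⁺ + 3e⁻ → Au, so n(Au) = 0.1107 / 3 = 0.03690 mol
m = 0.03690 × 196.97 = 7.27 g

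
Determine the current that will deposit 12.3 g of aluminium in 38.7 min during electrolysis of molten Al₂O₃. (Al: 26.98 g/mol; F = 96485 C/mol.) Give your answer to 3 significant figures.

n(Al) = 12.3 / 26.98 = 0.4559 mol
Al³⁺ + 3e⁻ → Al, so n(e⁻) = 3 × 0.4559 = 1.368 mol
Q = 1.368 × 96485 = 1.320×10^5 C
I = Q / t = 1.320×10^5 / 2322 s = 56.8 A

56.8 A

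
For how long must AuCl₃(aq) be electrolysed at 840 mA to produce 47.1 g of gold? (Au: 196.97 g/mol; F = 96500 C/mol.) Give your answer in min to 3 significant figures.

n(Au) = 47.1 / 196.97 = 0.2391 mol
Au³⁺ + 3e⁻ → Au, so n(e⁻) = 3 × 0.2391 = 0.7173 mol
Q = 0.7173 × 96500 = 69220 C
t = Q / I = 69220 / 0.840 = 82400 s = 1370 min

1370 min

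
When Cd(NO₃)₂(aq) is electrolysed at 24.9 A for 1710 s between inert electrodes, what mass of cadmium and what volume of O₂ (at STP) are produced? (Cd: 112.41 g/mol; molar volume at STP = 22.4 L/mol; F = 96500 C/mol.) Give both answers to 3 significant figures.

Q = 24.9 × 1710 = 42580 C; n(e⁻) = 42580 / 96500 = 0.4412 mol
Cathode: Cd²⁺ + 2e⁻ → Cd → n(Cd) = 0.4412/2 = 0.2206 mol → 24.8 g
Anode: 2H₂O → O₂ + 4H⁺ + 4e⁻ → n(O₂) = 0.4412/4 = 0.1103 mol → 2.47 L

24.8 g Cd; 2.47 L O₂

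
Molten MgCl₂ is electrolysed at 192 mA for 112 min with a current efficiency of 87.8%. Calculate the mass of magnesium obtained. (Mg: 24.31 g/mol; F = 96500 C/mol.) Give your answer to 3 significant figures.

0.143 g

Q = 0.192 × 6720 = 1290 C
n(e⁻) = 1290 / 96500 = 0.01337 mol
Mg²⁺ + 2e⁻ → Mg, so theoretical m(Mg) = 0.006685 × 24.31 = 0.1625 g
Actual mass = 87.8% × 0.1625 = 0.143 g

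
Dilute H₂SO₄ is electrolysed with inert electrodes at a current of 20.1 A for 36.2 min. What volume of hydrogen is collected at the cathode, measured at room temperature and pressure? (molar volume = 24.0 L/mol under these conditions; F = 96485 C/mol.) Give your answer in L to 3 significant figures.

5.43 L

Q = 20.1 A × 2172 s = 43660 C
n(e⁻) = 43660 / 96485 = 0.4525 mol
2H⁺ + 2e⁻ → H₂, so n(H₂) = 0.4525 / 2 = 0.2263 mol
V = 0.2263 × 24.0 = 5.431 L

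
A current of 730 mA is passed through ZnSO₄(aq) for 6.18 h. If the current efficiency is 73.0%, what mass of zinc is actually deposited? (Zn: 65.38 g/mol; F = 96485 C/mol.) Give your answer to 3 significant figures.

Q = 0.730 × 22248 = 16240 C
n(e⁻) = 16240 / 96485 = 0.1683 mol
Zn²⁺ + 2e⁻ → Zn, so theoretical m(Zn) = 0.08415 × 65.38 = 5.502 g
Actual mass = 73.0% × 5.502 = 4.02 g

4.02 g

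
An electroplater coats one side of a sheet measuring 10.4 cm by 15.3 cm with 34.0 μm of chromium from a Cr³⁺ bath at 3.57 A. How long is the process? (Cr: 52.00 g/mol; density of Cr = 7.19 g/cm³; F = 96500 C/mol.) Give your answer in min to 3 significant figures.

Plated area = 10.4 × 15.3 = 159.1 cm²
Volume = 159.1 × 34.0×10⁻⁴ cm = 0.5409 cm³
m(Cr) = 0.5409 × 7.19 = 3.889 g
n(Cr) = 3.889 / 52.00 = 0.07479 mol; n(e⁻) = 3 × 0.07479 = 0.2244 mol
Q = 0.2244 × 96500 = 21650 C
t = 21650 / 3.57 = 6064 s = 101 min

101 min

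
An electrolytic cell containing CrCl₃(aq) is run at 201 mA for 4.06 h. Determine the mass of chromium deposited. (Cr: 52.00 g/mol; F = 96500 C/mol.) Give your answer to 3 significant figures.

Charge passed = 0.201 × 14616 = 2938 C
n(e⁻) = Q/F = 2938/96500 = 0.03045 mol
Cr³⁺ + 3e⁻ → Cr, so n(Cr) = 0.03045 / 3 = 0.01015 mol
m = 0.01015 × 52.00 = 0.528 g

0.528 g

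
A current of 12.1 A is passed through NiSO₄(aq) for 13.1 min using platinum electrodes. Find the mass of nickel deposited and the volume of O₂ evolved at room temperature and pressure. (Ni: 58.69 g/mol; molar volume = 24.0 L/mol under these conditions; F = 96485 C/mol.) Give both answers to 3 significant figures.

2.89 g Ni; 0.591 L O₂

Q = 12.1 × 786 = 9511 C; n(e⁻) = 9511 / 96485 = 0.09857 mol
Cathode: Ni²⁺ + 2e⁻ → Ni → n(Ni) = 0.09857/2 = 0.04929 mol → 2.89 g
Anode: 2H₂O → O₂ + 4H⁺ + 4e⁻ → n(O₂) = 0.09857/4 = 0.02464 mol → 0.591 L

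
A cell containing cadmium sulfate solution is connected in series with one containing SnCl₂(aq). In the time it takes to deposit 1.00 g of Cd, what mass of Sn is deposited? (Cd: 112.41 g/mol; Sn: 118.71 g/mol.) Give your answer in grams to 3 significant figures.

1.06 g

n(Cd) = 1.00 / 112.41 = 0.008896 mol
Cd²⁺ + 2e⁻ → Cd, so n(e⁻) = 2 × 0.008896 = 0.01779 mol
Same current for the same time ⇒ same n(e⁻) = 0.01779 mol in both cells.
Sn²⁺ + 2e⁻ → Sn, so n(Sn) = 0.01779 / 2 = 0.008895 mol
m(Sn) = 0.008895 × 118.71 = 1.06 g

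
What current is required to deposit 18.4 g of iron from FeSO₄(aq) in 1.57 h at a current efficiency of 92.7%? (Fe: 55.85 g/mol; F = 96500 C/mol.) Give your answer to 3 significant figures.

12.1 A

n(Fe) = 18.4 / 55.85 = 0.3295 mol
Fe²⁺ + 2e⁻ → Fe, so n(e⁻) = 2 × 0.3295 = 0.6590 mol
Q = 0.6590 × 96500 / 0.927 = 68600 C
I = Q / t = 68600 / 5652 s = 12.1 A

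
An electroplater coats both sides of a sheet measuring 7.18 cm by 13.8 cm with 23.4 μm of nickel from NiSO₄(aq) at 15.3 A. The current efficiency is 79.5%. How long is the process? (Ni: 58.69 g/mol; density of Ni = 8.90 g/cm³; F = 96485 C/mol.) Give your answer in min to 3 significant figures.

18.6 min

Plated area = 2 × 7.18 × 13.8 = 198.2 cm²
Volume = 198.2 × 23.4×10⁻⁴ cm = 0.4638 cm³
m(Ni) = 0.4638 × 8.90 = 4.128 g
n(Ni) = 4.128 / 58.69 = 0.07034 mol; n(e⁻) = 2 × 0.07034 = 0.1407 mol
Q = 0.1407 × 96485 / 0.795 = 17080 C
t = 17080 / 15.3 = 1116 s = 18.6 min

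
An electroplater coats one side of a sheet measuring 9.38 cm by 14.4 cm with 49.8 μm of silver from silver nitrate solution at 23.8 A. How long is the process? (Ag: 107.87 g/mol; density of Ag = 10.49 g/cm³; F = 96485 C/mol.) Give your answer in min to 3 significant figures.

Plated area = 9.38 × 14.4 = 135.1 cm²
Volume = 135.1 × 49.8×10⁻⁴ cm = 0.6728 cm³
m(Ag) = 0.6728 × 10.49 = 7.058 g
n(Ag) = 7.058 / 107.87 = 0.06543 mol; n(e⁻) = 0.06543 mol
Q = 0.06543 × 96485 = 6313 C
t = 6313 / 23.8 = 265.3 s = 4.42 min

4.42 min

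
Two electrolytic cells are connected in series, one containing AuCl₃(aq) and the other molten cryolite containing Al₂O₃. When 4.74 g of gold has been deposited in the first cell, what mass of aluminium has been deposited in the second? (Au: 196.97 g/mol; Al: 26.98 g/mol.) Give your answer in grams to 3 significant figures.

n(Au) = 4.74 / 196.97 = 0.02406 mol
Au³⁺ + 3e⁻ → Au, so n(e⁻) = 3 × 0.02406 = 0.07218 mol
The cells are in series, so the same charge (and hence the same n(e⁻) = 0.07218 mol) passes through both.
Al³⁺ + 3e⁻ → Al, so n(Al) = 0.07218 / 3 = 0.02406 mol
m(Al) = 0.02406 × 26.98 = 0.649 g

0.649 g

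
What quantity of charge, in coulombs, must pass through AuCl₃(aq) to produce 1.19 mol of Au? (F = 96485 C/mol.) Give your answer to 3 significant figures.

3.44×10^5 C

Au³⁺ + 3e⁻ → Au, so n(e⁻) = 3 × 1.19 = 3.570 mol
Q = 3.570 × 96485 = 3.445×10^5 C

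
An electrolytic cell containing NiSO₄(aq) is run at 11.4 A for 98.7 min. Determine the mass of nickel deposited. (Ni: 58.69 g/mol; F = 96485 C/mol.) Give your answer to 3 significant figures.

20.5 g

Q = 11.4 A × 5922 s = 67510 C
n(e⁻) = Q/F = 67510/96485 = 0.6997 mol
Ni²⁺ + 2e⁻ → Ni, so n(Ni) = 0.6997 / 2 = 0.3499 mol
m = 0.3499 × 58.69 = 20.5 g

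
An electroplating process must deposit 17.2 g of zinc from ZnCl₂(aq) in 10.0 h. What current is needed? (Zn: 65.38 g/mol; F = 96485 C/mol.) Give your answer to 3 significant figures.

1.41 A

n(Zn) = 17.2 / 65.38 = 0.2631 mol
Zn²⁺ + 2e⁻ → Zn, so n(e⁻) = 2 × 0.2631 = 0.5262 mol
Q = 0.5262 × 96485 = 50770 C
I = Q / t = 50770 / 36000 s = 1.41 A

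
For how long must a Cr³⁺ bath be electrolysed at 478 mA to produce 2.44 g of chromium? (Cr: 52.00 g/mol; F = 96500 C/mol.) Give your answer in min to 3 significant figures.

474 min

n(Cr) = 2.44 / 52.00 = 0.04692 mol
Cr³⁺ + 3e⁻ → Cr, so n(e⁻) = 3 × 0.04692 = 0.1408 mol
Q = 0.1408 × 96500 = 13590 C
t = Q / I = 13590 / 0.478 = 28430 s = 474 min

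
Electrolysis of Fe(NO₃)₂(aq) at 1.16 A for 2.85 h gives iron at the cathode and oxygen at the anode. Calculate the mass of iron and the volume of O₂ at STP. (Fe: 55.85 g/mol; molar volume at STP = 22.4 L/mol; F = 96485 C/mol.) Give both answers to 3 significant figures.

Q = 1.16 × 10260 = 11900 C; n(e⁻) = 11900 / 96485 = 0.1233 mol
Cathode: Fe²⁺ + 2e⁻ → Fe → n(Fe) = 0.1233/2 = 0.06165 mol → 3.44 g
Anode: 2H₂O → O₂ + 4H⁺ + 4e⁻ → n(O₂) = 0.1233/4 = 0.03083 mol → 0.691 L

3.44 g Fe; 0.691 L O₂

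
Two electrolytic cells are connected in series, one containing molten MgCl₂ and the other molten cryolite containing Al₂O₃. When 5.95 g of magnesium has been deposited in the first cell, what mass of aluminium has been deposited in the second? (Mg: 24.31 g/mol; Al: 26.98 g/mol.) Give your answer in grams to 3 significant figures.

4.40 g

n(Mg) = 5.95 / 24.31 = 0.2448 mol
Mg²⁺ + 2e⁻ → Mg, so n(e⁻) = 2 × 0.2448 = 0.4896 mol
Same current for the same time ⇒ same n(e⁻) = 0.4896 mol in both cells.
Al³⁺ + 3e⁻ → Al, so n(Al) = 0.4896 / 3 = 0.1632 mol
m(Al) = 0.1632 × 26.98 = 4.40 g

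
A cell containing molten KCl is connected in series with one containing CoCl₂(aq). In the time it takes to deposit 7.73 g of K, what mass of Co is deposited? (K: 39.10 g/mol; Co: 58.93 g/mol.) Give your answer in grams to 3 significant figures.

n(K) = 7.73 / 39.10 = 0.1977 mol
K⁺ + e⁻ → K, so n(e⁻) = 0.1977 mol
The cells are in series, so the same charge (and hence the same n(e⁻) = 0.1977 mol) passes through both.
Co²⁺ + 2e⁻ → Co, so n(Co) = 0.1977 / 2 = 0.09885 mol
m(Co) = 0.09885 × 58.93 = 5.83 g

5.83 g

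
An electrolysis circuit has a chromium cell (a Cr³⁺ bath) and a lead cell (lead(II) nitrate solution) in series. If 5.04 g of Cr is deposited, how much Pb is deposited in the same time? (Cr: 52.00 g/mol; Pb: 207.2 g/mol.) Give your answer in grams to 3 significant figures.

30.1 g

n(Cr) = 5.04 / 52.00 = 0.09692 mol
Cr³⁺ + 3e⁻ → Cr, so n(e⁻) = 3 × 0.09692 = 0.2908 mol
Since the cells are in series, n(e⁻) in the Pb cell is also 0.2908 mol.
Pb²⁺ + 2e⁻ → Pb, so n(Pb) = 0.2908 / 2 = 0.1454 mol
m(Pb) = 0.1454 × 207.2 = 30.1 g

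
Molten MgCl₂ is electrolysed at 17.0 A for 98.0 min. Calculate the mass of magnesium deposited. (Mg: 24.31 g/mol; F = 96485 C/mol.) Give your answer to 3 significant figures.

12.6 g

Charge passed = 17.0 × 5880 = 99960 C
n(e⁻) = Q/F = 99960/96485 = 1.036 mol
Mg²⁺ + 2e⁻ → Mg, so n(Mg) = 1.036 / 2 = 0.5180 mol
m = 0.5180 × 24.31 = 12.6 g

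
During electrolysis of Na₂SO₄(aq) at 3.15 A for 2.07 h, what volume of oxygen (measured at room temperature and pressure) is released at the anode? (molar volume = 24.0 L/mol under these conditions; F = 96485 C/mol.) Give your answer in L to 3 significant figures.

1.46 L

Charge passed = 3.15 × 7452 = 23470 C
n(e⁻) = 23470 / 96485 = 0.2433 mol
2H₂O → O₂ + 4H⁺ + 4e⁻, so n(O₂) = 0.2433 / 4 = 0.06083 mol
V = 0.06083 × 24.0 = 1.460 L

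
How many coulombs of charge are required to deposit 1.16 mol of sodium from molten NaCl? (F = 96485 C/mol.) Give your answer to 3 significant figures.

1.12×10^5 C

Na⁺ + e⁻ → Na, so n(e⁻) = 1 × 1.16 = 1.160 mol
Q = 1.160 × 96485 = 1.119×10^5 C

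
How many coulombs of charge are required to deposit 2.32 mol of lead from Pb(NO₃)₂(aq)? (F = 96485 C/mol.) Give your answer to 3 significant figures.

4.48×10^5 C

Pb²⁺ + 2e⁻ → Pb, so n(e⁻) = 2 × 2.32 = 4.640 mol
Q = 4.640 × 96485 = 4.477×10^5 C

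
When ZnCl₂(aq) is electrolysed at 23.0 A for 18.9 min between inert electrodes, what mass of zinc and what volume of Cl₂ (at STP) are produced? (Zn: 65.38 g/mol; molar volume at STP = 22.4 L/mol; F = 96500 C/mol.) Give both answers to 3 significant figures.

Q = 23.0 × 1134 = 26080 C; n(e⁻) = 26080 / 96500 = 0.2703 mol
Cathode: Zn²⁺ + 2e⁻ → Zn → n(Zn) = 0.2703/2 = 0.1352 mol → 8.84 g
Anode: 2Cl⁻ → Cl₂ + 2e⁻ → n(Cl₂) = 0.2703/2 = 0.1352 mol → 3.03 L

8.84 g Zn; 3.03 L Cl₂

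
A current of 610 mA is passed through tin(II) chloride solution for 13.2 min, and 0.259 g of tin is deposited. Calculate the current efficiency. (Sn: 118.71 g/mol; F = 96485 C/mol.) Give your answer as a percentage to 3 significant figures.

87.1%

Q = 0.610 × 792 = 483.1 C
n(e⁻) = 483.1 / 96485 = 0.005007 mol
Sn²⁺ + 2e⁻ → Sn, so theoretical n(Sn) = 0.002504 mol → 0.2972 g
Efficiency = 0.259 / 0.2972 = 0.8715 = 87.1%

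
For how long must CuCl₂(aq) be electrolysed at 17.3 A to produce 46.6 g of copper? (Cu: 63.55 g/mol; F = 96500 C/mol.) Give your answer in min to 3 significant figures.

n(Cu) = 46.6 / 63.55 = 0.7333 mol
Cu²⁺ + 2e⁻ → Cu, so n(e⁻) = 2 × 0.7333 = 1.467 mol
Q = 1.467 × 96500 = 1.416×10^5 C
t = Q / I = 1.416×10^5 / 17.3 = 8185 s = 136 min

136 min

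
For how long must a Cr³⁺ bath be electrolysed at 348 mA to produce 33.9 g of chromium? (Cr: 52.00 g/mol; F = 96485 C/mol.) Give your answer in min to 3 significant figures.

9040 min

n(Cr) = 33.9 / 52.00 = 0.6519 mol
Cr³⁺ + 3e⁻ → Cr, so n(e⁻) = 3 × 0.6519 = 1.956 mol
Q = 1.956 × 96485 = 1.887×10^5 C
t = Q / I = 1.887×10^5 / 0.348 = 5.422×10^5 s = 9040 min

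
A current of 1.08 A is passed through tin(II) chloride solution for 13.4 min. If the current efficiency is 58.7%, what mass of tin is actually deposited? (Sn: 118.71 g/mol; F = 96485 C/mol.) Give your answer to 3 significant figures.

Q = 1.08 × 804 = 868.3 C
n(e⁻) = 868.3 / 96485 = 0.008999 mol
Sn²⁺ + 2e⁻ → Sn, so theoretical m(Sn) = 0.004500 × 118.71 = 0.5342 g
Actual mass = 58.7% × 0.5342 = 0.314 g

0.314 g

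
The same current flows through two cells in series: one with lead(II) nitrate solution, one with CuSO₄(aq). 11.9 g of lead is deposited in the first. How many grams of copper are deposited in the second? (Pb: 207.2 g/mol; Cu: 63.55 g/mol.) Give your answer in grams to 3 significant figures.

3.65 g

n(Pb) = 11.9 / 207.2 = 0.05743 mol
Pb²⁺ + 2e⁻ → Pb, so n(e⁻) = 2 × 0.05743 = 0.1149 mol
Since the cells are in series, n(e⁻) in the Cu cell is also 0.1149 mol.
Cu²⁺ + 2e⁻ → Cu, so n(Cu) = 0.1149 / 2 = 0.05745 mol
m(Cu) = 0.05745 × 63.55 = 3.65 g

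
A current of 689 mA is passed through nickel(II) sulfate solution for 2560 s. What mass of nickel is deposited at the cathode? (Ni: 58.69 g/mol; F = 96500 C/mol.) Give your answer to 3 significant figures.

0.536 g

Charge passed = 0.689 × 2560 = 1764 C
n(e⁻) = Q/F = 1764/96500 = 0.01828 mol
Ni²⁺ + 2e⁻ → Ni, so n(Ni) = 0.01828 / 2 = 0.009140 mol
m = 0.009140 × 58.69 = 0.536 g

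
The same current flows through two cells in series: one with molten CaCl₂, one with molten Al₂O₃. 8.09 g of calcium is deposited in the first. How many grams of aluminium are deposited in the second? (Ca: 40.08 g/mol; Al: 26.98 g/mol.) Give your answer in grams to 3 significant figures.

n(Ca) = 8.09 / 40.08 = 0.2018 mol
Ca²⁺ + 2e⁻ → Ca, so n(e⁻) = 2 × 0.2018 = 0.4036 mol
Same current for the same time ⇒ same n(e⁻) = 0.4036 mol in both cells.
Al³⁺ + 3e⁻ → Al, so n(Al) = 0.4036 / 3 = 0.1345 mol
m(Al) = 0.1345 × 26.98 = 3.63 g

3.63 g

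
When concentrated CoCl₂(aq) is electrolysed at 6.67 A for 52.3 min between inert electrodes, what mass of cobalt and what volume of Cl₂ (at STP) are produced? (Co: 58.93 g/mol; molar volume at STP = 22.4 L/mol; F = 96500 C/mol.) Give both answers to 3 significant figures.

Q = 6.67 × 3138 = 20930 C; n(e⁻) = 20930 / 96500 = 0.2169 mol
Cathode: Co²⁺ + 2e⁻ → Co → n(Co) = 0.2169/2 = 0.1085 mol → 6.39 g
Anode: 2Cl⁻ → Cl₂ + 2e⁻ → n(Cl₂) = 0.2169/2 = 0.1085 mol → 2.43 L

6.39 g Co; 2.43 L Cl₂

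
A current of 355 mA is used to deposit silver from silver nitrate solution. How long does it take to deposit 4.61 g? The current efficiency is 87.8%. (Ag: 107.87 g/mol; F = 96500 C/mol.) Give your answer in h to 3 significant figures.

n(Ag) = 4.61 / 107.87 = 0.04274 mol
Ag⁺ + e⁻ → Ag, so n(e⁻) = 0.04274 mol
Q = 0.04274 × 96500 / 0.878 = 4698 C
t = Q / I = 4698 / 0.355 = 13230 s = 3.68 h

3.68 h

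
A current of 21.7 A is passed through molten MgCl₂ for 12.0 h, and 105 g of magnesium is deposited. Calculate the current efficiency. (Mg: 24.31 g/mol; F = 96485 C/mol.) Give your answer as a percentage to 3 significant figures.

88.9%

Q = 21.7 × 43200 = 9.374×10^5 C
n(e⁻) = 9.374×10^5 / 96485 = 9.715 mol
Mg²⁺ + 2e⁻ → Mg, so theoretical n(Mg) = 4.858 mol → 118.1 g
Efficiency = 105 / 118.1 = 0.8891 = 88.9%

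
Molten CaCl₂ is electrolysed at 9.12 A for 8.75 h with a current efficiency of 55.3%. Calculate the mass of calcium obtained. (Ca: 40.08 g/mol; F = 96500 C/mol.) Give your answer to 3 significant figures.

33.0 g

Q = 9.12 × 31500 = 2.873×10^5 C
n(e⁻) = 2.873×10^5 / 96500 = 2.977 mol
Ca²⁺ + 2e⁻ → Ca, so theoretical m(Ca) = 1.489 × 40.08 = 59.68 g
Actual mass = 55.3% × 59.68 = 33.0 g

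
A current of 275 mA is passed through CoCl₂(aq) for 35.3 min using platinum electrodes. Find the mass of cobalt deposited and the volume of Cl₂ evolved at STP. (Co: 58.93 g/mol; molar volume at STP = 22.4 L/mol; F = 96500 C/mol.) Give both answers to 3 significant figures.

0.178 g Co; 0.0676 L Cl₂

Q = 0.275 × 2118 = 582.5 C; n(e⁻) = 582.5 / 96500 = 0.006036 mol
Cathode: Co²⁺ + 2e⁻ → Co → n(Co) = 0.006036/2 = 0.003018 mol → 0.178 g
Anode: 2Cl⁻ → Cl₂ + 2e⁻ → n(Cl₂) = 0.006036/2 = 0.003018 mol → 0.0676 L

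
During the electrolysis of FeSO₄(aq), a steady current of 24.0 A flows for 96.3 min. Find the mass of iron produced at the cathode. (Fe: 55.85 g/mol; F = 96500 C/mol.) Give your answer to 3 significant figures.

Charge passed = 24.0 × 5778 = 1.387×10^5 C
Moles of electrons = 1.387×10^5 / 96500 = 1.437 mol
Fe²⁺ + 2e⁻ → Fe, so n(Fe) = 1.437 / 2 = 0.7185 mol
m = 0.7185 × 55.85 = 40.1 g

40.1 g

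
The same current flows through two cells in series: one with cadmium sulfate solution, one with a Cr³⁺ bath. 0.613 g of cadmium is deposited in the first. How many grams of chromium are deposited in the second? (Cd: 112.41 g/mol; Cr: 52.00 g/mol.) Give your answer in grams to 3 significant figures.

0.189 g

n(Cd) = 0.613 / 112.41 = 0.005453 mol
Cd²⁺ + 2e⁻ → Cd, so n(e⁻) = 2 × 0.005453 = 0.01091 mol
Since the cells are in series, n(e⁻) in the Cr cell is also 0.01091 mol.
Cr³⁺ + 3e⁻ → Cr, so n(Cr) = 0.01091 / 3 = 0.003637 mol
m(Cr) = 0.003637 × 52.00 = 0.189 g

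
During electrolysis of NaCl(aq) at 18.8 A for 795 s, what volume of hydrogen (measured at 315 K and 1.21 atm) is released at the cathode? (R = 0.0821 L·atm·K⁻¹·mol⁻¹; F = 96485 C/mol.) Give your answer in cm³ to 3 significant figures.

1660 cm³

Charge passed = 18.8 × 795 = 14950 C
n(e⁻) = 14950 / 96485 = 0.1549 mol
2H⁺ + 2e⁻ → H₂, so n(H₂) = 0.1549 / 2 = 0.07745 mol
V = nRT/P = 0.07745 × 0.0821 × 315 / 1.21 = 1.655 L
= 1660 cm³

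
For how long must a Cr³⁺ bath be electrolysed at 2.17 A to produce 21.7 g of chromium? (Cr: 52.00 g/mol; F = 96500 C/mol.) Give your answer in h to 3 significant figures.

n(Cr) = 21.7 / 52.00 = 0.4173 mol
Cr³⁺ + 3e⁻ → Cr, so n(e⁻) = 3 × 0.4173 = 1.252 mol
Q = 1.252 × 96500 = 1.208×10^5 C
t = Q / I = 1.208×10^5 / 2.17 = 55670 s = 15.5 h

15.5 h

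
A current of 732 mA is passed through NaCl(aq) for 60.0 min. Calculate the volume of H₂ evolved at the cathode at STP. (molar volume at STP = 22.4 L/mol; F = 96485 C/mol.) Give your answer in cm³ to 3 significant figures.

Q = 0.732 A × 3600 s = 2635 C
Moles of electrons = 2635 / 96485 = 0.02731 mol
2H⁺ + 2e⁻ → H₂, so n(H₂) = 0.02731 / 2 = 0.01366 mol
V = 0.01366 × 22.4 = 0.3060 L
= 306 cm³

306 cm³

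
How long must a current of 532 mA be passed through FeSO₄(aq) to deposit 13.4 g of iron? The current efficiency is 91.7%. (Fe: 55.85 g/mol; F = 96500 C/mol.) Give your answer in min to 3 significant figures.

1580 min

n(Fe) = 13.4 / 55.85 = 0.2399 mol
Fe²⁺ + 2e⁻ → Fe, so n(e⁻) = 2 × 0.2399 = 0.4798 mol
Q = 0.4798 × 96500 / 0.917 = 50490 C
t = Q / I = 50490 / 0.532 = 94910 s = 1580 min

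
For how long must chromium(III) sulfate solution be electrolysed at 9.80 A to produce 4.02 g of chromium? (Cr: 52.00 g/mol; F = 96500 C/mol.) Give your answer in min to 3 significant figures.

38.1 min

n(Cr) = 4.02 / 52.00 = 0.07731 mol
Cr³⁺ + 3e⁻ → Cr, so n(e⁻) = 3 × 0.07731 = 0.2319 mol
Q = 0.2319 × 96500 = 22380 C
t = Q / I = 22380 / 9.80 = 2284 s = 38.1 min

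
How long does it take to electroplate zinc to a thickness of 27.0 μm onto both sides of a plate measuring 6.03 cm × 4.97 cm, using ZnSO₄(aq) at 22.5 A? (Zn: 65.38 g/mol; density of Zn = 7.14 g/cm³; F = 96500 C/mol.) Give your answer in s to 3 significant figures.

Plated area = 2 × 6.03 × 4.97 = 59.94 cm²
Volume = 59.94 × 27.0×10⁻⁴ cm = 0.1618 cm³
m(Zn) = 0.1618 × 7.14 = 1.155 g
n(Zn) = 1.155 / 65.38 = 0.01767 mol; n(e⁻) = 2 × 0.01767 = 0.03534 mol
Q = 0.03534 × 96500 = 3410 C
t = 3410 / 22.5 = 151.6 s

152 s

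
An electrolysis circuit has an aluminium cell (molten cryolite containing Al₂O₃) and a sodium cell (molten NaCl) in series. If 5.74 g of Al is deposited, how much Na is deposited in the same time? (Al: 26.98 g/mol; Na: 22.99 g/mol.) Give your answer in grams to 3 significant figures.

14.7 g

n(Al) = 5.74 / 26.98 = 0.2128 mol
Al³⁺ + 3e⁻ → Al, so n(e⁻) = 3 × 0.2128 = 0.6384 mol
Same current for the same time ⇒ same n(e⁻) = 0.6384 mol in both cells.
Na⁺ + e⁻ → Na, so n(Na) = 0.6384 mol
m(Na) = 0.6384 × 22.99 = 14.7 g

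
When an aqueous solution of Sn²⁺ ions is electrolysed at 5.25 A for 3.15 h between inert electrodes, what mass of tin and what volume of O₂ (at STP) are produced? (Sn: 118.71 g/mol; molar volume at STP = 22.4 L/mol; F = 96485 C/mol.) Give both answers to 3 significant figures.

36.6 g Sn; 3.46 L O₂

Q = 5.25 × 11340 = 59540 C; n(e⁻) = 59540 / 96485 = 0.6171 mol
Cathode: Sn²⁺ + 2e⁻ → Sn → n(Sn) = 0.6171/2 = 0.3086 mol → 36.6 g
Anode: 2H₂O → O₂ + 4H⁺ + 4e⁻ → n(O₂) = 0.6171/4 = 0.1543 mol → 3.46 L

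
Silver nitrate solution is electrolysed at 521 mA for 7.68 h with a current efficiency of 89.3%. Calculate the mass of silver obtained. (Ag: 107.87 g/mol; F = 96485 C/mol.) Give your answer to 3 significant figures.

Q = 0.521 × 27648 = 14400 C
n(e⁻) = 14400 / 96485 = 0.1492 mol
Ag⁺ + e⁻ → Ag, so theoretical m(Ag) = 0.1492 × 107.87 = 16.09 g
Actual mass = 89.3% × 16.09 = 14.4 g

14.4 g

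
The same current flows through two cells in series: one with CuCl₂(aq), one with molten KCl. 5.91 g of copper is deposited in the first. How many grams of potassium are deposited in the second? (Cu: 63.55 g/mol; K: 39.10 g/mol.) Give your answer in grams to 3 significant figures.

7.27 g

n(Cu) = 5.91 / 63.55 = 0.09300 mol
Cu²⁺ + 2e⁻ → Cu, so n(e⁻) = 2 × 0.09300 = 0.1860 mol
The cells are in series, so the same charge (and hence the same n(e⁻) = 0.1860 mol) passes through both.
K⁺ + e⁻ → K, so n(K) = 0.1860 mol
m(K) = 0.1860 × 39.10 = 7.27 g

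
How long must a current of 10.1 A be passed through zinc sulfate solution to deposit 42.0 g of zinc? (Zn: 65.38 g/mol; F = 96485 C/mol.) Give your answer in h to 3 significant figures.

n(Zn) = 42.0 / 65.38 = 0.6424 mol
Zn²⁺ + 2e⁻ → Zn, so n(e⁻) = 2 × 0.6424 = 1.285 mol
Q = 1.285 × 96485 = 1.240×10^5 C
t = Q / I = 1.240×10^5 / 10.1 = 12280 s = 3.41 h

3.41 h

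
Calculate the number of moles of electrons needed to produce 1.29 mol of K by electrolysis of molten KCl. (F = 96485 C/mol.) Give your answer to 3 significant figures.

K⁺ + e⁻ → K, so n(e⁻) = 1 × 1.29 = 1.290 mol

1.29 mol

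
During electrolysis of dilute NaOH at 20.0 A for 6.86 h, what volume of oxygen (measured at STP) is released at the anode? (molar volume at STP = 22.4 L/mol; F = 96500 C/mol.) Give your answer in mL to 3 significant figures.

28700 mL

Q = 20.0 A × 24696 s = 4.939×10^5 C
n(e⁻) = Q/F = 4.939×10^5/96500 = 5.118 mol
2H₂O → O₂ + 4H⁺ + 4e⁻, so n(O₂) = 5.118 / 4 = 1.280 mol
V = 1.280 × 22.4 = 28.67 L
= 28700 mL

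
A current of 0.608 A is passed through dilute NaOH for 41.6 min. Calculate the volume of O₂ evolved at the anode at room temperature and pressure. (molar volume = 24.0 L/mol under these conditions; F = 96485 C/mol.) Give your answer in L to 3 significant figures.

Q = It = 0.608 × 2496 = 1518 C
n(e⁻) = Q/F = 1518/96485 = 0.01573 mol
2H₂O → O₂ + 4H⁺ + 4e⁻, so n(O₂) = 0.01573 / 4 = 0.003933 mol
V = 0.003933 × 24.0 = 0.09439 L

0.0944 L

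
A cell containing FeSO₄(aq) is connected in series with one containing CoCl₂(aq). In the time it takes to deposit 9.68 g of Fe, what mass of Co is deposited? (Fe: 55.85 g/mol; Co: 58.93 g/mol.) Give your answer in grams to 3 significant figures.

n(Fe) = 9.68 / 55.85 = 0.1733 mol
Fe²⁺ + 2e⁻ → Fe, so n(e⁻) = 2 × 0.1733 = 0.3466 mol
In series, the same 0.3466 mol of electrons flows through the second cell.
Co²⁺ + 2e⁻ → Co, so n(Co) = 0.3466 / 2 = 0.1733 mol
m(Co) = 0.1733 × 58.93 = 10.2 g

10.2 g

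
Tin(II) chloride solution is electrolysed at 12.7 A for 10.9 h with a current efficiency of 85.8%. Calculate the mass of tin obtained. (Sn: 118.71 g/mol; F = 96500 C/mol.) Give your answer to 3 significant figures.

263 g

Q = 12.7 × 39240 = 4.983×10^5 C
n(e⁻) = 4.983×10^5 / 96500 = 5.164 mol
Sn²⁺ + 2e⁻ → Sn, so theoretical m(Sn) = 2.582 × 118.71 = 306.5 g
Actual mass = 85.8% × 306.5 = 263 g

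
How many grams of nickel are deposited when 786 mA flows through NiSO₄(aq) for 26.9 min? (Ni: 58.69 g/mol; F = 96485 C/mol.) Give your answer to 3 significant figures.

0.386 g

Q = It = 0.786 × 1614 = 1269 C
n(e⁻) = Q/F = 1269/96485 = 0.01315 mol
Ni²⁺ + 2e⁻ → Ni, so n(Ni) = 0.01315 / 2 = 0.006575 mol
m = 0.006575 × 58.69 = 0.386 g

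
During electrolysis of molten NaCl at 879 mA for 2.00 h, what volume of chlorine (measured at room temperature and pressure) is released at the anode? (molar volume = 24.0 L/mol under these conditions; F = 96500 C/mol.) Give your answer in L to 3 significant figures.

0.787 L

Charge passed = 0.879 × 7200 = 6329 C
Moles of electrons = 6329 / 96500 = 0.06559 mol
2Cl⁻ → Cl₂ + 2e⁻, so n(Cl₂) = 0.06559 / 2 = 0.03280 mol
V = 0.03280 × 24.0 = 0.7872 L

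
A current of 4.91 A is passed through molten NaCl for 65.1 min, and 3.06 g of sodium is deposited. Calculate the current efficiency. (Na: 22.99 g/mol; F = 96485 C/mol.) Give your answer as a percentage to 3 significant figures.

67.0%

Q = 4.91 × 3906 = 19180 C
n(e⁻) = 19180 / 96485 = 0.1988 mol
Na⁺ + e⁻ → Na, so theoretical n(Na) = 0.1988 mol → 4.570 g
Efficiency = 3.06 / 4.570 = 0.6696 = 67.0%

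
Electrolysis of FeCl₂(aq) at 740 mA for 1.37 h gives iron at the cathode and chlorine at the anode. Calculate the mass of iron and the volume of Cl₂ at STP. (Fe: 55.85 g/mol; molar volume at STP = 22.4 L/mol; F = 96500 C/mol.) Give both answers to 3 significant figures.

Q = 0.740 × 4932 = 3650 C; n(e⁻) = 3650 / 96500 = 0.03782 mol
Cathode: Fe²⁺ + 2e⁻ → Fe → n(Fe) = 0.03782/2 = 0.01891 mol → 1.06 g
Anode: 2Cl⁻ → Cl₂ + 2e⁻ → n(Cl₂) = 0.03782/2 = 0.01891 mol → 0.424 L

1.06 g Fe; 0.424 L Cl₂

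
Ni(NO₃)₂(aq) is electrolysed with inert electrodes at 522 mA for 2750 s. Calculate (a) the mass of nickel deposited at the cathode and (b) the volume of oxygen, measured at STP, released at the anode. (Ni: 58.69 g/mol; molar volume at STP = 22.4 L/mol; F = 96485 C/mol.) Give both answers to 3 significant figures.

Q = 0.522 × 2750 = 1436 C; n(e⁻) = 1436 / 96485 = 0.01488 mol
Cathode: Ni²⁺ + 2e⁻ → Ni → n(Ni) = 0.01488/2 = 0.007440 mol → 0.437 g
Anode: 2H₂O → O₂ + 4H⁺ + 4e⁻ → n(O₂) = 0.01488/4 = 0.003720 mol → 0.0833 L

0.437 g Ni; 0.0833 L O₂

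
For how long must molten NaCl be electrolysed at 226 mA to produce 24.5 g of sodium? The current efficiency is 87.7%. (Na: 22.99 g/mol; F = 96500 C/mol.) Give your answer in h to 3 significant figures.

n(Na) = 24.5 / 22.99 = 1.066 mol
Na⁺ + e⁻ → Na, so n(e⁻) = 1.066 mol
Q = 1.066 × 96500 / 0.877 = 1.173×10^5 C
t = Q / I = 1.173×10^5 / 0.226 = 5.190×10^5 s = 144 h

144 h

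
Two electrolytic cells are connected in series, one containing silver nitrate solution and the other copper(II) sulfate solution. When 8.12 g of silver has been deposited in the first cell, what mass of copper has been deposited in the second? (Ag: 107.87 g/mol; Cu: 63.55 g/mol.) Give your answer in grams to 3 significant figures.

2.39 g

n(Ag) = 8.12 / 107.87 = 0.07528 mol
Ag⁺ + e⁻ → Ag, so n(e⁻) = 0.07528 mol
Same current for the same time ⇒ same n(e⁻) = 0.07528 mol in both cells.
Cu²⁺ + 2e⁻ → Cu, so n(Cu) = 0.07528 / 2 = 0.03764 mol
m(Cu) = 0.03764 × 63.55 = 2.39 g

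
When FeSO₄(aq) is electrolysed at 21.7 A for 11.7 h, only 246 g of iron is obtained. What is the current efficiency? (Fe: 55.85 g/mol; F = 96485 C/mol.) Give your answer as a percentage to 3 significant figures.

Q = 21.7 × 42120 = 9.140×10^5 C
n(e⁻) = 9.140×10^5 / 96485 = 9.473 mol
Fe²⁺ + 2e⁻ → Fe, so theoretical n(Fe) = 4.737 mol → 264.6 g
Efficiency = 246 / 264.6 = 0.9297 = 93.0%

93.0%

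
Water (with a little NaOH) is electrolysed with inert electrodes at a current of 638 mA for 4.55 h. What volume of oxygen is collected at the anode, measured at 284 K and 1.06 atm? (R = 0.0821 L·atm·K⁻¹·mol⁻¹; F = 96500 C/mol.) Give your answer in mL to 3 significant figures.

Q = It = 0.638 × 16380 = 10450 C
n(e⁻) = 10450 / 96500 = 0.1083 mol
2H₂O → O₂ + 4H⁺ + 4e⁻, so n(O₂) = 0.1083 / 4 = 0.02708 mol
V = nRT/P = 0.02708 × 0.0821 × 284 / 1.06 = 0.5957 L
= 596 mL

596 mL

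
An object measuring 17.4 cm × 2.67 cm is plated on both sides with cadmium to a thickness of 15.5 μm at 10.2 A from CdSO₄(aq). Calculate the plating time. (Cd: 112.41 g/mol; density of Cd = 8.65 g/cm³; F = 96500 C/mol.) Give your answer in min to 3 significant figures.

Plated area = 2 × 17.4 × 2.67 = 92.92 cm²
Volume = 92.92 × 15.5×10⁻⁴ cm = 0.1440 cm³
m(Cd) = 0.1440 × 8.65 = 1.246 g
n(Cd) = 1.246 / 112.41 = 0.01108 mol; n(e⁻) = 2 × 0.01108 = 0.02216 mol
Q = 0.02216 × 96500 = 2138 C
t = 2138 / 10.2 = 209.6 s = 3.49 min

3.49 min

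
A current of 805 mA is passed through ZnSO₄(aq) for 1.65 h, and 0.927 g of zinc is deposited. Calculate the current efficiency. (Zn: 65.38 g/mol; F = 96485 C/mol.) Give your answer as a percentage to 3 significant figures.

Q = 0.805 × 5940 = 4782 C
n(e⁻) = 4782 / 96485 = 0.04956 mol
Zn²⁺ + 2e⁻ → Zn, so theoretical n(Zn) = 0.02478 mol → 1.620 g
Efficiency = 0.927 / 1.620 = 0.5722 = 57.2%

57.2%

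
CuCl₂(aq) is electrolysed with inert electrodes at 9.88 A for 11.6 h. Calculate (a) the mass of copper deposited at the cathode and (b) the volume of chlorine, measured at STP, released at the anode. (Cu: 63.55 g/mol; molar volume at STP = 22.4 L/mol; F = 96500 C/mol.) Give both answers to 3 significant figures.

Q = 9.88 × 41760 = 4.126×10^5 C; n(e⁻) = 4.126×10^5 / 96500 = 4.276 mol
Cathode: Cu²⁺ + 2e⁻ → Cu → n(Cu) = 4.276/2 = 2.138 mol → 136 g
Anode: 2Cl⁻ → Cl₂ + 2e⁻ → n(Cl₂) = 4.276/2 = 2.138 mol → 47.9 L

136 g Cu; 47.9 L Cl₂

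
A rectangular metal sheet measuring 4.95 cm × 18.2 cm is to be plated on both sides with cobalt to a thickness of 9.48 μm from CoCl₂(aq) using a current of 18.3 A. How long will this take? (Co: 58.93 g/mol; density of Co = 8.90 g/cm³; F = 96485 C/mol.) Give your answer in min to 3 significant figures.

4.53 min

Plated area = 2 × 4.95 × 18.2 = 180.2 cm²
Volume = 180.2 × 9.48×10⁻⁴ cm = 0.1708 cm³
m(Co) = 0.1708 × 8.90 = 1.520 g
n(Co) = 1.520 / 58.93 = 0.02579 mol; n(e⁻) = 2 × 0.02579 = 0.05158 mol
Q = 0.05158 × 96485 = 4977 C
t = 4977 / 18.3 = 272.0 s = 4.53 min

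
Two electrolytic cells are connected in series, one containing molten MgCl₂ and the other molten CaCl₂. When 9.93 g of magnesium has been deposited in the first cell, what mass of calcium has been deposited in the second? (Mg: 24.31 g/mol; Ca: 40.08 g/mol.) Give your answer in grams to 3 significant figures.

n(Mg) = 9.93 / 24.31 = 0.4085 mol
Mg²⁺ + 2e⁻ → Mg, so n(e⁻) = 2 × 0.4085 = 0.8170 mol
Same current for the same time ⇒ same n(e⁻) = 0.8170 mol in both cells.
Ca²⁺ + 2e⁻ → Ca, so n(Ca) = 0.8170 / 2 = 0.4085 mol
m(Ca) = 0.4085 × 40.08 = 16.4 g

16.4 g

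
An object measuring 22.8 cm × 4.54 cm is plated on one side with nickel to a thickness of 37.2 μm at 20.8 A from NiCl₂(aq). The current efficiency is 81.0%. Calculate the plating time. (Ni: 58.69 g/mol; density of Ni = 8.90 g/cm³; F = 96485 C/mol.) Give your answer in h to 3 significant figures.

Plated area = 22.8 × 4.54 = 103.5 cm²
Volume = 103.5 × 37.2×10⁻⁴ cm = 0.3850 cm³
m(Ni) = 0.3850 × 8.90 = 3.427 g
n(Ni) = 3.427 / 58.69 = 0.05839 mol; n(e⁻) = 2 × 0.05839 = 0.1168 mol
Q = 0.1168 × 96485 / 0.810 = 13910 C
t = 13910 / 20.8 = 668.8 s = 0.186 h

0.186 h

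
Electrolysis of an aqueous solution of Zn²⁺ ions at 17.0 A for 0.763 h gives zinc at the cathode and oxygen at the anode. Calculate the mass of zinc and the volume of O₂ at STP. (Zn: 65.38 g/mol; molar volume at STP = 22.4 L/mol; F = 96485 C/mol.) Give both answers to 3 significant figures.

15.8 g Zn; 2.71 L O₂

Q = 17.0 × 2746.8 = 46700 C; n(e⁻) = 46700 / 96485 = 0.4840 mol
Cathode: Zn²⁺ + 2e⁻ → Zn → n(Zn) = 0.4840/2 = 0.2420 mol → 15.8 g
Anode: 2H₂O → O₂ + 4H⁺ + 4e⁻ → n(O₂) = 0.4840/4 = 0.1210 mol → 2.71 L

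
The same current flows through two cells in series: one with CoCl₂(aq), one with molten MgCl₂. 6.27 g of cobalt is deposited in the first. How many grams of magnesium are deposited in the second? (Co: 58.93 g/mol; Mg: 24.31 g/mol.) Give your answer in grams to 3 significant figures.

n(Co) = 6.27 / 58.93 = 0.1064 mol
Co²⁺ + 2e⁻ → Co, so n(e⁻) = 2 × 0.1064 = 0.2128 mol
In series, the same 0.2128 mol of electrons flows through the second cell.
Mg²⁺ + 2e⁻ → Mg, so n(Mg) = 0.2128 / 2 = 0.1064 mol
m(Mg) = 0.1064 × 24.31 = 2.59 g

2.59 g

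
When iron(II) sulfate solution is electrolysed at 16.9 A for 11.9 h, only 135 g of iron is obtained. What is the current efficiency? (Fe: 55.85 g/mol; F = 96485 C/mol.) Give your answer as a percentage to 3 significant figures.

64.4%

Q = 16.9 × 42840 = 7.240×10^5 C
n(e⁻) = 7.240×10^5 / 96485 = 7.504 mol
Fe²⁺ + 2e⁻ → Fe, so theoretical n(Fe) = 3.752 mol → 209.5 g
Efficiency = 135 / 209.5 = 0.6444 = 64.4%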